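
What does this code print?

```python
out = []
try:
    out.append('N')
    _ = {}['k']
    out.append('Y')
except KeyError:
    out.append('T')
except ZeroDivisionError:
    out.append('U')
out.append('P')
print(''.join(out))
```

Execution trace: 'N' (try body) → 'T' (except KeyError) → 'P' (after the try/except). Output: NTP

Answer: NTP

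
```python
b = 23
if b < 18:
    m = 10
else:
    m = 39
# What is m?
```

Trace:
`b = 23` → b = 23
`if b < 18: ...` → b < 18 is False, take else branch → m = 39
So m = 39

Answer: 39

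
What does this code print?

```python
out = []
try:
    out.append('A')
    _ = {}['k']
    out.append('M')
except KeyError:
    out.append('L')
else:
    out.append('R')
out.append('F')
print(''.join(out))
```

Execution trace: 'A' (try body) → 'L' (except KeyError) → 'F' (after the try/except). Output: ALF

Answer: ALF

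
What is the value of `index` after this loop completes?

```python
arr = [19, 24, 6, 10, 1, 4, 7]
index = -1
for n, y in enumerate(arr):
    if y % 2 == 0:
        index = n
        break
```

First even number index in [19, 24, 6, 10, 1, 4, 7]
`index` takes the values: -1 → 1

Answer: 1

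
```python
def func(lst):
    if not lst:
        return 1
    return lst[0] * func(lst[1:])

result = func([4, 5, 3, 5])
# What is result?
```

Product over [4, 5, 3, 5] = 4 * 5 * 3 * 5 = 300

Answer: 300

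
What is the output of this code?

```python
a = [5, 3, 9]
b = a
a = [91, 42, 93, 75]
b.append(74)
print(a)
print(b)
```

Key concept: rebinding vs mutation: a is rebound to a new list, b still points at the original.
Step by step:
`a = [5, 3, 9]` → a = [5, 3, 9]
`b = a` → b = [5, 3, 9] (same object as a)
`a = [91, 42, 93, 75]` → a = [91, 42, 93, 75]
`b.append(74)` → b = [5, 3, 9, 74]
`print(a)` → prints [91, 42, 93, 75]
`print(b)` → prints [5, 3, 9, 74]

Answer:
[91, 42, 93, 75]
[5, 3, 9, 74]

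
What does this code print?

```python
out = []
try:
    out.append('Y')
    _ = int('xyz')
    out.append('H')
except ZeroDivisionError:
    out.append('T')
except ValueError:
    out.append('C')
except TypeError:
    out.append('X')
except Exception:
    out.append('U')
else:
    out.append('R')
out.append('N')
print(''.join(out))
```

Execution trace: 'Y' (try body) → 'C' (except ValueError) → 'N' (after the try/except). Output: YCN

Answer: YCN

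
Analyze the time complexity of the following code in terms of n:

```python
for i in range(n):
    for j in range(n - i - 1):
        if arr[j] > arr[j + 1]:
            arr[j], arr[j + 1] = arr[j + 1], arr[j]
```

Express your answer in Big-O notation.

This is Bubble sort. Time complexity: O(n²).

Answer: O(n²)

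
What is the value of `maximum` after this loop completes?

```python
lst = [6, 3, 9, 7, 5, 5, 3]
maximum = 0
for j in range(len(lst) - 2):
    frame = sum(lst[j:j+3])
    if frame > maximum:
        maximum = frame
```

Max sum of 3-element window in [6, 3, 9, 7, 5, 5, 3]
`maximum` takes the values: 0 → 18 → 19 → 21

Answer: 21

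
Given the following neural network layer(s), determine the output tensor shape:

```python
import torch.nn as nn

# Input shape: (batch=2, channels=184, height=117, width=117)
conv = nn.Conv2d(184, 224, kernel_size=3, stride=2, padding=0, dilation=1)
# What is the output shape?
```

Input: (2, 184, 117, 117) -> Output: (2, 224, 58, 58)

Answer: (2, 224, 58, 58)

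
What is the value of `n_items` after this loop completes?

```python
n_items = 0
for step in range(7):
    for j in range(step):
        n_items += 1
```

Triangle number: 0+1+2+...+6
`n_items` takes the values: 0 → 1 → 2 → 3 → 4 → 5 → 6 → 7 → 8 → 9 → 10 → 11 → 12 → 13 → 14 → 15 → 16 → 17 → 18 → 19 → 20 → 21

Answer: 21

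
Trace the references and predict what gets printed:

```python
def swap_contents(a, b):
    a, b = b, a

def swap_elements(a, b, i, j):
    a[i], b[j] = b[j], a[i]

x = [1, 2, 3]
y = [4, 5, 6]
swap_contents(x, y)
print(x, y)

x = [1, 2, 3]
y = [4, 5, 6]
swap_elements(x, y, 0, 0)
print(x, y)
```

Key concept: parameter rebinding vs mutation.
Step by step:
`x = [1, 2, 3]` → x = [1, 2, 3]
`y = [4, 5, 6]` → y = [4, 5, 6]
`swap_contents(x, y)` → no visible change to tracked variables
`print(x, y)` → prints [1, 2, 3] [4, 5, 6]
`x = [1, 2, 3]` → x = [1, 2, 3]
`y = [4, 5, 6]` → y = [4, 5, 6]
`swap_elements(x, y, 0, 0)` → x = [4, 2, 3]; y = [1, 5, 6]
`print(x, y)` → prints [4, 2, 3] [1, 5, 6]

Answer:
[1, 2, 3] [4, 5, 6]
[4, 2, 3] [1, 5, 6]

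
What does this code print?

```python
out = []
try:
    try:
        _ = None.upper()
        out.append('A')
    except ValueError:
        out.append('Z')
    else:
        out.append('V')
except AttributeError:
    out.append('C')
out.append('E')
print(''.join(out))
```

Execution trace: 'C' (outer except AttributeError) → 'E' (after the try/except). Output: CE

Answer: CE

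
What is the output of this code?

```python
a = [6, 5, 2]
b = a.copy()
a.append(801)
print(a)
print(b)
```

Key concept: list.copy() creates independent copy.
Step by step:
`a = [6, 5, 2]` → a = [6, 5, 2]
`b = a.copy()` → b = [6, 5, 2]
`a.append(801)` → a = [6, 5, 2, 801]
`print(a)` → prints [6, 5, 2, 801]
`print(b)` → prints [6, 5, 2]

Answer:
[6, 5, 2, 801]
[6, 5, 2]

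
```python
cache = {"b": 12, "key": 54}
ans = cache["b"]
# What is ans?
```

Trace:
`cache = {"b": 12, "key": 54}` → cache = {'b': 12, 'key': 54}
`ans = cache["b"]` → ans = 12
So ans = 12

Answer: 12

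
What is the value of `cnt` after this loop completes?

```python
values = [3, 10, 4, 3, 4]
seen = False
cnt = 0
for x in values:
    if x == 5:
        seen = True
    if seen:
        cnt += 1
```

Count elements after first 5 in [3, 10, 4, 3, 4]
`cnt` takes the values: 0

Answer: 0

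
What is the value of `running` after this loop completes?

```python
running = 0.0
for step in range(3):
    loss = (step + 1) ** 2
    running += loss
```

Sum of squared losses 1² + 2² + ... + 3²
`running` takes the values: 0.0 → 1.0 → 5.0 → 14.0

Answer: 14.0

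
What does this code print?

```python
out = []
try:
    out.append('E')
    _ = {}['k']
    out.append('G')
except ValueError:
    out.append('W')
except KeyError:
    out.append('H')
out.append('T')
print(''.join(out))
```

Execution trace: 'E' (try body) → 'H' (except KeyError) → 'T' (after the try/except). Output: EHT

Answer: EHT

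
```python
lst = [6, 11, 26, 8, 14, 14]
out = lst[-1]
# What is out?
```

Trace:
`lst = [6, 11, 26, 8, 14, 14]` → lst = [6, 11, 26, 8, 14, 14]
`out = lst[-1]` → out = 14
So out = 14

Answer: 14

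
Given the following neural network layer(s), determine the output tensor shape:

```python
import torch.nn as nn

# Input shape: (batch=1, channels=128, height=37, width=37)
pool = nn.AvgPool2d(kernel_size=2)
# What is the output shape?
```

Input: (1, 128, 37, 37) -> Output: (1, 128, 18, 18)

Answer: (1, 128, 18, 18)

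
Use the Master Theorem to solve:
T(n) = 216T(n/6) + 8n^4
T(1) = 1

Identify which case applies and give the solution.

a=216, b=6, f(n)=8n^4. log_6(216) = 3. Since c=4 > 3 and the regularity condition holds (216(n/6)^4 = (216/6^4)n^4 with 216/6^4 < 1), Case 3 applies: T(n) = Θ(f(n)) = O(n^4).

Answer: O(n^4) - Case 3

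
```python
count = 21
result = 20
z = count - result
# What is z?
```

Trace:
`count = 21` → count = 21
`result = 20` → result = 20
`z = count - result` → z = 1
So z = 1

Answer: 1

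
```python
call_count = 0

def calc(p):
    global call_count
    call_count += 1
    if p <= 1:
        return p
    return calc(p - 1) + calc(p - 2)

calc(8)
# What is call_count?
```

Calls(p) = 1 + Calls(p-1) + Calls(p-2); Calls(0)=Calls(1)=1. For p=8 this gives 67.

Answer: 67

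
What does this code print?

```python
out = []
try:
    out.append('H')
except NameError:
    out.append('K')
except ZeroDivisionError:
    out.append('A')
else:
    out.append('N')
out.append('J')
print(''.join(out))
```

Execution trace: 'H' (try body, no exception) → 'N' (else) → 'J' (after the try/except). Output: HNJ

Answer: HNJ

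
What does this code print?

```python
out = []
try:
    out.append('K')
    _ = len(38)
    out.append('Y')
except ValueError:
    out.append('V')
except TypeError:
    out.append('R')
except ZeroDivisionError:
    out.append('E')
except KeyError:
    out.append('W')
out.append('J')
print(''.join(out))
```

Execution trace: 'K' (try body) → 'R' (except TypeError) → 'J' (after the try/except). Output: KRJ

Answer: KRJ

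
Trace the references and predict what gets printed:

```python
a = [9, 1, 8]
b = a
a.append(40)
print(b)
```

Key concept: basic list aliasing.
Step by step:
`a = [9, 1, 8]` → a = [9, 1, 8]
`b = a` → b = [9, 1, 8] (same object as a)
`a.append(40)` → a = [9, 1, 8, 40] (same object as b); b = [9, 1, 8, 40] (same object as a)
`print(b)` → prints [9, 1, 8, 40]

Answer: [9, 1, 8, 40]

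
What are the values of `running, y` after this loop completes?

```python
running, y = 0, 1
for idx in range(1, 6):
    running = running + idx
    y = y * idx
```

Sum and factorial of 1 to 5
`running, y` takes the values: (0, 1) → (1, 1) → (3, 1) → (3, 2) → (6, 2) → (6, 6) → (10, 6) → (10, 24) → (15, 24) → (15, 120)

Answer: 15, 120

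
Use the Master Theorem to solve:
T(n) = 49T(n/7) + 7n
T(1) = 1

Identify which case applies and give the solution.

a=49, b=7, f(n)=7n. log_7(49) = 2. Since c=1 < 2, Case 1 applies: T(n) = Θ(n^log_b(a)) = O(n^2).

Answer: O(n^2) - Case 1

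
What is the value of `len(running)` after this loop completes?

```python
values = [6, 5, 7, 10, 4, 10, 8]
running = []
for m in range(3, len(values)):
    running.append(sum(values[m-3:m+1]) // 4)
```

Number of 4-element averages
`running` takes the values: [] → [7] → [7, 6] → [7, 6, 7] → [7, 6, 7, 8]
So `len(running)` = 4

Answer: 4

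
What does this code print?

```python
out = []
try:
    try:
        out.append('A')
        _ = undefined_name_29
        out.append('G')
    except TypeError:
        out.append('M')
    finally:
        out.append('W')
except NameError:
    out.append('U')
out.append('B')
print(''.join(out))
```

Execution trace: 'A' (try body) → 'W' (finally) → 'U' (outer except NameError) → 'B' (after the try/except). Output: AWUB

Answer: AWUB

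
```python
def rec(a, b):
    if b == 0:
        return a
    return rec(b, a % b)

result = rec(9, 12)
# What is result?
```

rec(9, 12) -> rec(12, 9) -> rec(9, 3) -> rec(3, 0) -> 3

Answer: 3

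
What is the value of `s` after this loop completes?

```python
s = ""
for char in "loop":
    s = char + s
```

Reverse 'loop'
`s` takes the values: "" → "l" → "ol" → "ool" → "pool"

Answer: "pool"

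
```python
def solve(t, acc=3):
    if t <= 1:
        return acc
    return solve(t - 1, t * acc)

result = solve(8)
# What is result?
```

Accumulator trace (n, acc): (8, 3) -> (7, 24) -> (6, 168) -> (5, 1008) -> (4, 5040) -> (3, 20160) -> (2, 60480) -> (1, 120960) -> return 120960

Answer: 120960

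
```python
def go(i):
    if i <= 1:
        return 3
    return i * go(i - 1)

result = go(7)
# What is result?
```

go(7) = 7 * 6 * 5 * 4 * 3 * 2 * 3 = 15120

Answer: 15120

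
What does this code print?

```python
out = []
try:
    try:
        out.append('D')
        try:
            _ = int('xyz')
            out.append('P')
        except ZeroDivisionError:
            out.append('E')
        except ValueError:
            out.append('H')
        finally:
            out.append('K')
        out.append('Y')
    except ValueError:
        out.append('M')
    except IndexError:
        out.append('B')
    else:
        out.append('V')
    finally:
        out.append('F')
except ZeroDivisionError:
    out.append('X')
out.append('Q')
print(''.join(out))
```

Execution trace: 'D' (try body) → 'H' (inner except ValueError) → 'K' (inner finally) → 'Y' (try body, no exception) → 'V' (else) → 'F' (finally) → 'Q' (after the try/except). Output: DHKYVFQ

Answer: DHKYVFQ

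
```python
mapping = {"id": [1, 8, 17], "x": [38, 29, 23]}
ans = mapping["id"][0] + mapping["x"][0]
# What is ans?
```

Trace:
`mapping = {"id": [1, 8, 17], "x": [38, 29, 23]}` → mapping = {'id': [1, 8, 17], 'x': [38, 29, 23]}
`ans = mapping["id"][0] + mapping["x"][0]` → ans = 39
So ans = 39

Answer: 39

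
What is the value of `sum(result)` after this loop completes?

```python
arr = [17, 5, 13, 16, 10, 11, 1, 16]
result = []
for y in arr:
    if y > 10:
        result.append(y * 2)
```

Sum of doubled values > 10
`result` takes the values: [] → [34] → [34, 26] → [34, 26, 32] → [34, 26, 32, 22] → [34, 26, 32, 22, 32]
So `sum(result)` = 146

Answer: 146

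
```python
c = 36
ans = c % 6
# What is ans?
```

Trace:
`c = 36` → c = 36
`ans = c % 6` → ans = 0
So ans = 0

Answer: 0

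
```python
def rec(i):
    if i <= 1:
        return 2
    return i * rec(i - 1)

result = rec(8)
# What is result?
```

rec(8) = 8 * 7 * 6 * 5 * 4 * 3 * 2 * 2 = 80640

Answer: 80640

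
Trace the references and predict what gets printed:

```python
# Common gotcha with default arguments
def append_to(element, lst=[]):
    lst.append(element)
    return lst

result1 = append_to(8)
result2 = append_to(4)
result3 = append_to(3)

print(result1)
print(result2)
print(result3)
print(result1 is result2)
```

Key concept: mutable default argument gotcha.
Step by step:
`result1 = append_to(8)` → result1 = [8]
`result2 = append_to(4)` → result1 = [8, 4] (same object as result2); result2 = [8, 4] (same object as result1)
`result3 = append_to(3)` → result1 = [8, 4, 3] (same object as result2, result3); result2 = [8, 4, 3] (same object as result1, result3); result3 = [8, 4, 3] (same object as result1, result2)
`print(result1)` → prints [8, 4, 3]
`print(result2)` → prints [8, 4, 3]
`print(result3)` → prints [8, 4, 3]
`print(result1 is result2)` → prints True

Answer:
[8, 4, 3]
[8, 4, 3]
[8, 4, 3]
True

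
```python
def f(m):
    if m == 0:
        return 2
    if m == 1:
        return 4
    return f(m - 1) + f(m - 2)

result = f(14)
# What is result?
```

Build up from base cases: f(0)=2, f(1)=4, f(2)=6, f(3)=10, f(4)=16, f(5)=26, f(6)=42, ..., f(14)=1974

Answer: 1974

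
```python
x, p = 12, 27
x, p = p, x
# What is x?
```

Trace:
`x, p = 12, 27` → x = 12; p = 27
`x, p = p, x` → x = 27; p = 12
So x = 27

Answer: 27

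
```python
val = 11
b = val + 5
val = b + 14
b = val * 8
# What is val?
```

Trace:
`val = 11` → val = 11
`b = val + 5` → b = 16
`val = b + 14` → val = 30
`b = val * 8` → b = 240
So val = 30

Answer: 30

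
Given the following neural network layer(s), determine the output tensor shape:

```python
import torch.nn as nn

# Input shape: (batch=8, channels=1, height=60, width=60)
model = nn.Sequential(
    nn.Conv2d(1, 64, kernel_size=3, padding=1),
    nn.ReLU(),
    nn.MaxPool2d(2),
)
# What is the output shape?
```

Input: (8, 1, 60, 60) -> after Conv2d: (8, 64, 60, 60) -> after ReLU: (8, 64, 60, 60) -> Output: (8, 64, 30, 30)

Answer: (8, 64, 30, 30)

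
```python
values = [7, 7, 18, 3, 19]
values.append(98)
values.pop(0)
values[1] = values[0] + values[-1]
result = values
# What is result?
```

Trace:
`values = [7, 7, 18, 3, 19]` → values = [7, 7, 18, 3, 19]
`values.append(98)` → values = [7, 7, 18, 3, 19, 98]
`values.pop(0)` → values = [7, 18, 3, 19, 98]
`values[1] = values[0] + values[-1]` → values = [7, 105, 3, 19, 98]
`result = values` → result = [7, 105, 3, 19, 98]
So result = [7, 105, 3, 19, 98]

Answer: [7, 105, 3, 19, 98]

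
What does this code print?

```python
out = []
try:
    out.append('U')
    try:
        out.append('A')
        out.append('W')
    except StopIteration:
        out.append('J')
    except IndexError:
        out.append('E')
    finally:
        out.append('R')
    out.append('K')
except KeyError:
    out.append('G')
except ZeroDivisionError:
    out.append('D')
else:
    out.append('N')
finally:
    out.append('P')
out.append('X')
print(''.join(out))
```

Execution trace: 'U' (try body) → 'A' (inner try body) → 'W' (inner try body, no exception) → 'R' (inner finally) → 'K' (try body, no exception) → 'N' (else) → 'P' (finally) → 'X' (after the try/except). Output: UAWRKNPX

Answer: UAWRKNPX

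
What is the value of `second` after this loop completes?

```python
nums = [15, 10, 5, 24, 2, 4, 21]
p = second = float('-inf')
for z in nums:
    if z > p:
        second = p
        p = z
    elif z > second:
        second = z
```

Second largest (with repeats) in [15, 10, 5, 24, 2, 4, 21]
`second` takes the values: -inf → 10 → 15 → 21

Answer: 21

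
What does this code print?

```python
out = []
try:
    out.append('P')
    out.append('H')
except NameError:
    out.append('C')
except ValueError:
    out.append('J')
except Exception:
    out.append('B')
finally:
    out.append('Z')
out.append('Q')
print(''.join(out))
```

Execution trace: 'P' (try body) → 'H' (try body, no exception) → 'Z' (finally) → 'Q' (after the try/except). Output: PHZQ

Answer: PHZQ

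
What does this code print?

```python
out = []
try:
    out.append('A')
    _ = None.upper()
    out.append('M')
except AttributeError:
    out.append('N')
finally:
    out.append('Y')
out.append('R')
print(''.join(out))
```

Execution trace: 'A' (try body) → 'N' (except AttributeError) → 'Y' (finally) → 'R' (after the try/except). Output: ANYR

Answer: ANYR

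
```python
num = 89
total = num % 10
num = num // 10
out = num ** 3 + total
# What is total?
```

Trace:
`num = 89` → num = 89
`total = num % 10` → total = 9
`num = num // 10` → num = 8
`out = num ** 3 + total` → out = 521
So total = 9

Answer: 9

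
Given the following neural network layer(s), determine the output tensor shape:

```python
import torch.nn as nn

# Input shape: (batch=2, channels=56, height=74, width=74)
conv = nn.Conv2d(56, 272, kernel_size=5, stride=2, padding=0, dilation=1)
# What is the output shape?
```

Input: (2, 56, 74, 74) -> Output: (2, 272, 35, 35)

Answer: (2, 272, 35, 35)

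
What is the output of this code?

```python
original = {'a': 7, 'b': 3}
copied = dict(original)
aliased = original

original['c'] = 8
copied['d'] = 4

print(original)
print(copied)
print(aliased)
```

Key concept: dict() creates copy, assignment creates alias.
Step by step:
`original = {'a': 7, 'b': 3}` → original = {'a': 7, 'b': 3}
`copied = dict(original)` → copied = {'a': 7, 'b': 3}
`aliased = original` → aliased = {'a': 7, 'b': 3} (same object as original)
`original['c'] = 8` → original = {'a': 7, 'b': 3, 'c': 8} (same object as aliased); aliased = {'a': 7, 'b': 3, 'c': 8} (same object as original)
`copied['d'] = 4` → copied = {'a': 7, 'b': 3, 'd': 4}
`print(original)` → prints {'a': 7, 'b': 3, 'c': 8}
`print(copied)` → prints {'a': 7, 'b': 3, 'd': 4}
`print(aliased)` → prints {'a': 7, 'b': 3, 'c': 8}

Answer:
{'a': 7, 'b': 3, 'c': 8}
{'a': 7, 'b': 3, 'd': 4}
{'a': 7, 'b': 3, 'c': 8}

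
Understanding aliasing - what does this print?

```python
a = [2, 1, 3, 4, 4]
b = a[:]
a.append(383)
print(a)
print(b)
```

Key concept: slice [:] creates copy.
Step by step:
`a = [2, 1, 3, 4, 4]` → a = [2, 1, 3, 4, 4]
`b = a[:]` → b = [2, 1, 3, 4, 4]
`a.append(383)` → a = [2, 1, 3, 4, 4, 383]
`print(a)` → prints [2, 1, 3, 4, 4, 383]
`print(b)` → prints [2, 1, 3, 4, 4]

Answer:
[2, 1, 3, 4, 4, 383]
[2, 1, 3, 4, 4]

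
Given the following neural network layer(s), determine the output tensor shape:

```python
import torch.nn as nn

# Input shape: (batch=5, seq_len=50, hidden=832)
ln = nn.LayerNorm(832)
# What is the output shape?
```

Input: (5, 50, 832) -> Output: (5, 50, 832)

Answer: (5, 50, 832)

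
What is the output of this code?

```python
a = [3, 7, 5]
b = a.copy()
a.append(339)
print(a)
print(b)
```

Key concept: list.copy() creates independent copy.
Step by step:
`a = [3, 7, 5]` → a = [3, 7, 5]
`b = a.copy()` → b = [3, 7, 5]
`a.append(339)` → a = [3, 7, 5, 339]
`print(a)` → prints [3, 7, 5, 339]
`print(b)` → prints [3, 7, 5]

Answer:
[3, 7, 5, 339]
[3, 7, 5]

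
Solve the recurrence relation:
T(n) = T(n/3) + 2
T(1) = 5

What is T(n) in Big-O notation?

Each step divides n by 3 and adds 2. After log_3(n) steps we reach T(1)=5. So T(n) = 2·log_3(n) + 5 = O(log n).

Answer: O(log n)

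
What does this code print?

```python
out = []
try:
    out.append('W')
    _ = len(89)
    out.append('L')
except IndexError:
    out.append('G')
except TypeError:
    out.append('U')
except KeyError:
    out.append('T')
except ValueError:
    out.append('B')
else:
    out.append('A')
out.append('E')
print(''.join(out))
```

Execution trace: 'W' (try body) → 'U' (except TypeError) → 'E' (after the try/except). Output: WUE

Answer: WUE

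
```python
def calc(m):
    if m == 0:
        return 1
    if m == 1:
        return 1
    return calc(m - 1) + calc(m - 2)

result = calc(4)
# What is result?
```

Build up from base cases: calc(0)=1, calc(1)=1, calc(2)=2, calc(3)=3, calc(4)=5

Answer: 5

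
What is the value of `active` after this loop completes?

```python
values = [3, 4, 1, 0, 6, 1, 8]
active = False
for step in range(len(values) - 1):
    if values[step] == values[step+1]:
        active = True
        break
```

Check consecutive duplicates in [3, 4, 1, 0, 6, 1, 8]
`active` takes the values: False

Answer: False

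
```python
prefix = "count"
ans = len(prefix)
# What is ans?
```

Trace:
`prefix = "count"` → prefix = 'count'
`ans = len(prefix)` → ans = 5
So ans = 5

Answer: 5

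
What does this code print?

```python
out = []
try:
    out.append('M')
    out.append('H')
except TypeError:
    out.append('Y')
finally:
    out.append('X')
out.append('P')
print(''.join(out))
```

Execution trace: 'M' (try body) → 'H' (try body, no exception) → 'X' (finally) → 'P' (after the try/except). Output: MHXP

Answer: MHXP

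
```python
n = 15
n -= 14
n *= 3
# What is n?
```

Trace:
`n = 15` → n = 15
`n -= 14` → n = 1
`n *= 3` → n = 3
So n = 3

Answer: 3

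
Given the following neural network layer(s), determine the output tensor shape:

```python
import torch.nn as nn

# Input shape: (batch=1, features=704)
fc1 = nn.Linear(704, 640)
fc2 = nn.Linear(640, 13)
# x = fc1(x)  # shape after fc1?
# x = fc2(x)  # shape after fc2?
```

Input: (1, 704) -> after fc1: (1, 640) -> Output: (1, 13)

Answer: (1, 13)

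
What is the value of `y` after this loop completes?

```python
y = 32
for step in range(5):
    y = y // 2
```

Halve 5 times: 32 // 2^5 = 1
`y` takes the values: 32 → 16 → 8 → 4 → 2 → 1

Answer: 1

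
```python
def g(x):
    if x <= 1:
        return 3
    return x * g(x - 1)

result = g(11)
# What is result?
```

g(11) = 11 * 10 * 9 * 8 * 7 * 6 * 5 * 4 * 3 * 2 * 3 = 119750400

Answer: 119750400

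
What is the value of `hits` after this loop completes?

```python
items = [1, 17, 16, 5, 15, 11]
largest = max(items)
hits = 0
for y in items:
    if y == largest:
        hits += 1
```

Count of max value 17 in [1, 17, 16, 5, 15, 11]
`hits` takes the values: 0 → 1

Answer: 1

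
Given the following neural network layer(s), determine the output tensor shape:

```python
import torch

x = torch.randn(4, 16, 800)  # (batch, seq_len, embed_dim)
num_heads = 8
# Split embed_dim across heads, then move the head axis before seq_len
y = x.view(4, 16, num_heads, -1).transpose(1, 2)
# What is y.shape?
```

Input: (4, 16, 800) -> head_dim = 800 // 8 = 100; after view: (4, 16, 8, 100) -> after transpose(1, 2): (4, 8, 16, 100) -> Output: (4, 8, 16, 100)

Answer: (4, 8, 16, 100)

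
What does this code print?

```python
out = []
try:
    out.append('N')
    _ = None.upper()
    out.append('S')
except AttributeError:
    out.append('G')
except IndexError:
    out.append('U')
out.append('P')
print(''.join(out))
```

Execution trace: 'N' (try body) → 'G' (except AttributeError) → 'P' (after the try/except). Output: NGP

Answer: NGP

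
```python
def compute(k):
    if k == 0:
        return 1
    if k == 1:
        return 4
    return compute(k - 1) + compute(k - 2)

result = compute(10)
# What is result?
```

Build up from base cases: compute(0)=1, compute(1)=4, compute(2)=5, compute(3)=9, compute(4)=14, compute(5)=23, compute(6)=37, ..., compute(10)=254

Answer: 254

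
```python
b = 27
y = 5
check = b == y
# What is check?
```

Trace:
`b = 27` → b = 27
`y = 5` → y = 5
`check = b == y` → check = False
So check = False

Answer: False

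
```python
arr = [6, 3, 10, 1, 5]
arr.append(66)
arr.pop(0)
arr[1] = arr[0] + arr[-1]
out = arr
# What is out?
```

Trace:
`arr = [6, 3, 10, 1, 5]` → arr = [6, 3, 10, 1, 5]
`arr.append(66)` → arr = [6, 3, 10, 1, 5, 66]
`arr.pop(0)` → arr = [3, 10, 1, 5, 66]
`arr[1] = arr[0] + arr[-1]` → arr = [3, 69, 1, 5, 66]
`out = arr` → out = [3, 69, 1, 5, 66]
So out = [3, 69, 1, 5, 66]

Answer: [3, 69, 1, 5, 66]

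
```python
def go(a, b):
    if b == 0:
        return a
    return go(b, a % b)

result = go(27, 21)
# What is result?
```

go(27, 21) -> go(21, 6) -> go(6, 3) -> go(3, 0) -> 3

Answer: 3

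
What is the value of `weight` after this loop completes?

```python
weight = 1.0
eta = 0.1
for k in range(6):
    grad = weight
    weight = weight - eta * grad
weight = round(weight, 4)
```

Gradient descent: w = 1.0 * (1 - 0.1)^6
`weight` takes the values: 1.0 → 0.9 → 0.81 → 0.729 → 0.6561 → 0.59049 → 0.531441 → 0.5314

Answer: 0.5314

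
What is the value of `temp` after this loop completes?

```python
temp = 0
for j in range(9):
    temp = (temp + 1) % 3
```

Increment mod 3, 9 times = 0
`temp` takes the values: 0 → 1 → 2 → 0 → 1 → 2 → 0 → 1 → 2 → 0

Answer: 0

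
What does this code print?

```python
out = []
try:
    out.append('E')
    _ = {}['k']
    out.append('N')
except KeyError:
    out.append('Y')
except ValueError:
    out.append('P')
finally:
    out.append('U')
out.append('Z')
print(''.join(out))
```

Execution trace: 'E' (try body) → 'Y' (except KeyError) → 'U' (finally) → 'Z' (after the try/except). Output: EYUZ

Answer: EYUZ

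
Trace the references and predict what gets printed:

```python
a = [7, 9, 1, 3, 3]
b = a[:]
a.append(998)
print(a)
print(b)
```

Key concept: slice [:] creates copy.
Step by step:
`a = [7, 9, 1, 3, 3]` → a = [7, 9, 1, 3, 3]
`b = a[:]` → b = [7, 9, 1, 3, 3]
`a.append(998)` → a = [7, 9, 1, 3, 3, 998]
`print(a)` → prints [7, 9, 1, 3, 3, 998]
`print(b)` → prints [7, 9, 1, 3, 3]

Answer:
[7, 9, 1, 3, 3, 998]
[7, 9, 1, 3, 3]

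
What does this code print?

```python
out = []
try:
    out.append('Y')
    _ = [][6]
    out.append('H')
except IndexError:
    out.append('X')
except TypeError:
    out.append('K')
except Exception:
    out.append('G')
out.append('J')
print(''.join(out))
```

Execution trace: 'Y' (try body) → 'X' (except IndexError) → 'J' (after the try/except). Output: YXJ

Answer: YXJ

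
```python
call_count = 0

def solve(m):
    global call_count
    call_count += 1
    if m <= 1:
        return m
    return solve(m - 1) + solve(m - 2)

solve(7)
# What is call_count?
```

Calls(m) = 1 + Calls(m-1) + Calls(m-2); Calls(0)=Calls(1)=1. For m=7 this gives 41.

Answer: 41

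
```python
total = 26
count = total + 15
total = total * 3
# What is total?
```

Trace:
`total = 26` → total = 26
`count = total + 15` → count = 41
`total = total * 3` → total = 78
So total = 78

Answer: 78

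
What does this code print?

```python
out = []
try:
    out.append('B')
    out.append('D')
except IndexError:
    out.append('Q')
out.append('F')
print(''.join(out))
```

Execution trace: 'B' (try body) → 'D' (try body, no exception) → 'F' (after the try/except). Output: BDF

Answer: BDF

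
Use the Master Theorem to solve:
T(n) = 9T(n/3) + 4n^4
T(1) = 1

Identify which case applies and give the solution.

a=9, b=3, f(n)=4n^4. log_3(9) = 2. Since c=4 > 2 and the regularity condition holds (9(n/3)^4 = (9/3^4)n^4 with 9/3^4 < 1), Case 3 applies: T(n) = Θ(f(n)) = O(n^4).

Answer: O(n^4) - Case 3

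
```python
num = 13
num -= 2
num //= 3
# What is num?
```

Trace:
`num = 13` → num = 13
`num -= 2` → num = 11
`num //= 3` → num = 3
So num = 3

Answer: 3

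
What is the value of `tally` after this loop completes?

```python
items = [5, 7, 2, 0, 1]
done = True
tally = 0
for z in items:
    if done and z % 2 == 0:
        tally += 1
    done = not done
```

Count even values at even positions
`tally` takes the values: 0 → 1

Answer: 1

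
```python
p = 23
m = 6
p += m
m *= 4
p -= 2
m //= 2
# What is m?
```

Trace:
`p = 23` → p = 23
`m = 6` → m = 6
`p += m` → p = 29
`m *= 4` → m = 24
`p -= 2` → p = 27
`m //= 2` → m = 12
So m = 12

Answer: 12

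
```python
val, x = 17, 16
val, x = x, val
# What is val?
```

Trace:
`val, x = 17, 16` → val = 17; x = 16
`val, x = x, val` → val = 16; x = 17
So val = 16

Answer: 16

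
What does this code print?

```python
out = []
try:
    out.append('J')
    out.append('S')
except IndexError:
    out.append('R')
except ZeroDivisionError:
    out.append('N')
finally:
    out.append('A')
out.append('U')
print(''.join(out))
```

Execution trace: 'J' (try body) → 'S' (try body, no exception) → 'A' (finally) → 'U' (after the try/except). Output: JSAU

Answer: JSAU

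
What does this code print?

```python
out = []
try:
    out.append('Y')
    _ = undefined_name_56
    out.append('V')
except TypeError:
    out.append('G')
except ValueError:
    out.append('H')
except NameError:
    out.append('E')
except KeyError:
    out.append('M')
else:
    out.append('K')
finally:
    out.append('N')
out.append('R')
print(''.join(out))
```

Execution trace: 'Y' (try body) → 'E' (except NameError) → 'N' (finally) → 'R' (after the try/except). Output: YENR

Answer: YENR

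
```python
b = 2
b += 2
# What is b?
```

Trace:
`b = 2` → b = 2
`b += 2` → b = 4
So b = 4

Answer: 4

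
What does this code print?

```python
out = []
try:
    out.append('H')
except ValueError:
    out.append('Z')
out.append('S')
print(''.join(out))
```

Execution trace: 'H' (try body, no exception) → 'S' (after the try/except). Output: HS

Answer: HS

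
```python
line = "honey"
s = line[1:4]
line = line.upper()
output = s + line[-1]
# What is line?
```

Trace:
`line = "honey"` → line = 'honey'
`s = line[1:4]` → s = 'one'
`line = line.upper()` → line = 'HONEY'
`output = s + line[-1]` → output = 'oneY'
So line = 'HONEY'

Answer: 'HONEY'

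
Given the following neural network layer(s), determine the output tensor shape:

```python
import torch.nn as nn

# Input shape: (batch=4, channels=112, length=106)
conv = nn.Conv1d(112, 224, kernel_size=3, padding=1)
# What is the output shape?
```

Input: (4, 112, 106) -> Output: (4, 224, 106)

Answer: (4, 224, 106)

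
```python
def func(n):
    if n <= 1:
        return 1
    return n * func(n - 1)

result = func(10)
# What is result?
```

func(10) = 10 * 9 * 8 * 7 * 6 * 5 * 4 * 3 * 2 * 1 = 3628800

Answer: 3628800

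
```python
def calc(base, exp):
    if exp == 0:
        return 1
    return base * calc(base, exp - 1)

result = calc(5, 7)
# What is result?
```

calc(5, 7) = 5 * 5 * 5 * 5 * 5 * 5 * 5 = 78125

Answer: 78125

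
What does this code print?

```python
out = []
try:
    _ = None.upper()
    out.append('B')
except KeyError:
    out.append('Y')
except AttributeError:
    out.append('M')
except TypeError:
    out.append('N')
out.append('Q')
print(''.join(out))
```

Execution trace: 'M' (except AttributeError) → 'Q' (after the try/except). Output: MQ

Answer: MQ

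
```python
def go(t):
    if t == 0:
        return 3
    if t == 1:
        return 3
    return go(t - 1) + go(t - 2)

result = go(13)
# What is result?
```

Build up from base cases: go(0)=3, go(1)=3, go(2)=6, go(3)=9, go(4)=15, go(5)=24, go(6)=39, ..., go(13)=1131

Answer: 1131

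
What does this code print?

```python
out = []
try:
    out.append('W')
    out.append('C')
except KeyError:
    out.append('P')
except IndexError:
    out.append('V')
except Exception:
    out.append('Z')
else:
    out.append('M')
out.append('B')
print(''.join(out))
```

Execution trace: 'W' (try body) → 'C' (try body, no exception) → 'M' (else) → 'B' (after the try/except). Output: WCMB

Answer: WCMB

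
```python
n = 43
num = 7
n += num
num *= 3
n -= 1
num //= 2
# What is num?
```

Trace:
`n = 43` → n = 43
`num = 7` → num = 7
`n += num` → n = 50
`num *= 3` → num = 21
`n -= 1` → n = 49
`num //= 2` → num = 10
So num = 10

Answer: 10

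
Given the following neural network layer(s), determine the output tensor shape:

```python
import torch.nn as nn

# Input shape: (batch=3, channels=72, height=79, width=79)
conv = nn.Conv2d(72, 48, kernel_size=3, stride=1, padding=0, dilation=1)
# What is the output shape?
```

Input: (3, 72, 79, 79) -> Output: (3, 48, 77, 77)

Answer: (3, 48, 77, 77)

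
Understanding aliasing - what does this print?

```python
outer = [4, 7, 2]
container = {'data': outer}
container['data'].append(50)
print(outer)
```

Key concept: dict holds reference to list.
Step by step:
`outer = [4, 7, 2]` → outer = [4, 7, 2]
`container = {'data': outer}` → container = {'data': [4, 7, 2]}
`container['data'].append(50)` → outer = [4, 7, 2, 50]; container = {'data': [4, 7, 2, 50]}
`print(outer)` → prints [4, 7, 2, 50]

Answer: [4, 7, 2, 50]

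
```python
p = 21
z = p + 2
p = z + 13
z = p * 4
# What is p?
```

Trace:
`p = 21` → p = 21
`z = p + 2` → z = 23
`p = z + 13` → p = 36
`z = p * 4` → z = 144
So p = 36

Answer: 36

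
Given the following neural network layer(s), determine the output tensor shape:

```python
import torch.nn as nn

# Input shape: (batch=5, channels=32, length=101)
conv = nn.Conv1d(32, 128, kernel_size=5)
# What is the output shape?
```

Input: (5, 32, 101) -> Output: (5, 128, 97)

Answer: (5, 128, 97)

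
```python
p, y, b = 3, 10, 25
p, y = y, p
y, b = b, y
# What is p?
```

Trace:
`p, y, b = 3, 10, 25` → p = 3; y = 10; b = 25
`p, y = y, p` → p = 10; y = 3
`y, b = b, y` → y = 25; b = 3
So p = 10

Answer: 10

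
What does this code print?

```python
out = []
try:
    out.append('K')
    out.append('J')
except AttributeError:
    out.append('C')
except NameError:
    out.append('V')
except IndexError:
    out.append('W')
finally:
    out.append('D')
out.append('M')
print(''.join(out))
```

Execution trace: 'K' (try body) → 'J' (try body, no exception) → 'D' (finally) → 'M' (after the try/except). Output: KJDM

Answer: KJDM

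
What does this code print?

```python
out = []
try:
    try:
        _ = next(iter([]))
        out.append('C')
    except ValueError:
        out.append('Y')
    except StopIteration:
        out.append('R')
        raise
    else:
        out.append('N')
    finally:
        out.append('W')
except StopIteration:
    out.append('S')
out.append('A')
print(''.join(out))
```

Execution trace: 'R' (inner except StopIteration) → 'W' (inner finally) → 'S' (outer except StopIteration) → 'A' (after the try/except). Output: RWSA

Answer: RWSA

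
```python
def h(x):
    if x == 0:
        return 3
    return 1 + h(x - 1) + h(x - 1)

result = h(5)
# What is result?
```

h(x) = 1 + 2·h(x-1), h(0)=3. Closed form: (3+1)·2^5 - 1 = 127.

Answer: 127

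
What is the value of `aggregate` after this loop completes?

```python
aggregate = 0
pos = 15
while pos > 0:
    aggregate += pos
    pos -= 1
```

Sum 15 down to 1
`aggregate` takes the values: 0 → 15 → 29 → 42 → 54 → 65 → 75 → 84 → 92 → 99 → 105 → 110 → 114 → 117 → 119 → 120

Answer: 120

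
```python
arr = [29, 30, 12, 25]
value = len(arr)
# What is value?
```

Trace:
`arr = [29, 30, 12, 25]` → arr = [29, 30, 12, 25]
`value = len(arr)` → value = 4
So value = 4

Answer: 4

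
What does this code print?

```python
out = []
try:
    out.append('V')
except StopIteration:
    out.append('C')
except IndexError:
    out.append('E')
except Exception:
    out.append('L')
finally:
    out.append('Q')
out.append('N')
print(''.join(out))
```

Execution trace: 'V' (try body, no exception) → 'Q' (finally) → 'N' (after the try/except). Output: VQN

Answer: VQN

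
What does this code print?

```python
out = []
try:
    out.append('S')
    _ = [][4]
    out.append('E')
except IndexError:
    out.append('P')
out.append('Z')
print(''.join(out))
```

Execution trace: 'S' (try body) → 'P' (except IndexError) → 'Z' (after the try/except). Output: SPZ

Answer: SPZ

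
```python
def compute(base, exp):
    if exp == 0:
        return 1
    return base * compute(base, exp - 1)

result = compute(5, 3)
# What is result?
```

compute(5, 3) = 5 * 5 * 5 = 125

Answer: 125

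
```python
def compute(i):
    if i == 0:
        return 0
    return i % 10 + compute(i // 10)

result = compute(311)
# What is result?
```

Sum of digits of 311: 1 + 1 + 3 = 5

Answer: 5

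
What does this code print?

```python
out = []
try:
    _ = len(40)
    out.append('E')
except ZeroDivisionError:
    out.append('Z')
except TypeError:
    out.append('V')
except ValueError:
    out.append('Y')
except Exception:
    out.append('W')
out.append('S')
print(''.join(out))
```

Execution trace: 'V' (except TypeError) → 'S' (after the try/except). Output: VS

Answer: VS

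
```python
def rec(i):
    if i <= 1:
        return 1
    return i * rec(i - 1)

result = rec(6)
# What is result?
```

rec(6) = 6 * 5 * 4 * 3 * 2 * 1 = 720

Answer: 720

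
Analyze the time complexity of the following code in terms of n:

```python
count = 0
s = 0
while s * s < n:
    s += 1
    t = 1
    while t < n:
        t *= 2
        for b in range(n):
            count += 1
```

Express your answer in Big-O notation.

Each loop level contributes: √n × log n × n. Multiplying the contributions gives O(n√n log n).

Answer: O(n√n log n)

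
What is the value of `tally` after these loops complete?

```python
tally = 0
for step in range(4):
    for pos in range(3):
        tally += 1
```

4 * 3 = 12
`tally` takes the values: 0 → 1 → 2 → 3 → 4 → 5 → 6 → 7 → 8 → 9 → 10 → 11 → 12

Answer: 12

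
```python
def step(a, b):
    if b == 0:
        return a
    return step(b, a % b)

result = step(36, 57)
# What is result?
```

step(36, 57) -> step(57, 36) -> step(36, 21) -> step(21, 15) -> step(15, 6) -> step(6, 3) -> step(3, 0) -> 3

Answer: 3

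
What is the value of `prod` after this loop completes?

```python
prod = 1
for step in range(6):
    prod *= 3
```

3^6 = 729
`prod` takes the values: 1 → 3 → 9 → 27 → 81 → 243 → 729

Answer: 729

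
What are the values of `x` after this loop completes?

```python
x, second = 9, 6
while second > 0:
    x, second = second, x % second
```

GCD of 9 and 6
`x` takes the values: 9 → 6 → 3

Answer: 3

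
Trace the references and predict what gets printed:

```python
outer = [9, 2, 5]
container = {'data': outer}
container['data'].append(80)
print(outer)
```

Key concept: dict holds reference to list.
Step by step:
`outer = [9, 2, 5]` → outer = [9, 2, 5]
`container = {'data': outer}` → container = {'data': [9, 2, 5]}
`container['data'].append(80)` → outer = [9, 2, 5, 80]; container = {'data': [9, 2, 5, 80]}
`print(outer)` → prints [9, 2, 5, 80]

Answer: [9, 2, 5, 80]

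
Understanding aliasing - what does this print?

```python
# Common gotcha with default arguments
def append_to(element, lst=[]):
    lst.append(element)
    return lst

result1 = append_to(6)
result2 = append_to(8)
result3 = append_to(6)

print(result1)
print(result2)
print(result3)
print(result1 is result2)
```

Key concept: mutable default argument gotcha.
Step by step:
`result1 = append_to(6)` → result1 = [6]
`result2 = append_to(8)` → result1 = [6, 8] (same object as result2); result2 = [6, 8] (same object as result1)
`result3 = append_to(6)` → result1 = [6, 8, 6] (same object as result2, result3); result2 = [6, 8, 6] (same object as result1, result3); result3 = [6, 8, 6] (same object as result1, result2)
`print(result1)` → prints [6, 8, 6]
`print(result2)` → prints [6, 8, 6]
`print(result3)` → prints [6, 8, 6]
`print(result1 is result2)` → prints True

Answer:
[6, 8, 6]
[6, 8, 6]
[6, 8, 6]
True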